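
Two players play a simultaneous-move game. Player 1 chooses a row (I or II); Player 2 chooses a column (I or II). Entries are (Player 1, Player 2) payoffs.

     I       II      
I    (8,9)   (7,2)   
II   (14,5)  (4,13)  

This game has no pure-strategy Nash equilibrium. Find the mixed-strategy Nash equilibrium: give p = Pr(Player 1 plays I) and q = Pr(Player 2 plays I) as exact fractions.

p = 8/15, q = 1/3

In a mixed NE each player is indifferent between their pure strategies, so the opponent's mix sets the indifference.
Player 2 indifferent between I and II: p·9 + (1−p)·5 = p·2 + (1−p)·13 ⟹ 5 + 4p = 13 + (-11)p ⟹ p = 8/15.
Player 1 indifferent between I and II: q·8 + (1−q)·7 = q·14 + (1−q)·4 ⟹ 7 + 1q = 4 + 10q ⟹ q = 1/3.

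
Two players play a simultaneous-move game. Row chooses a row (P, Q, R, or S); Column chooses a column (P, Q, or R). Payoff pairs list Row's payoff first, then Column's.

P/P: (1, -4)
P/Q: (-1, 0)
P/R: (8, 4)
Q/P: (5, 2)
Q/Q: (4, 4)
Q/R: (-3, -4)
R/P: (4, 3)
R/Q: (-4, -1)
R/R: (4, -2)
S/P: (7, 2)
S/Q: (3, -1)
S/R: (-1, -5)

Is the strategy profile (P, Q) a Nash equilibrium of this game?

No

Holding Column at Q: Row gets -1 from P but could get 4 by switching to Q. Row has a profitable deviation.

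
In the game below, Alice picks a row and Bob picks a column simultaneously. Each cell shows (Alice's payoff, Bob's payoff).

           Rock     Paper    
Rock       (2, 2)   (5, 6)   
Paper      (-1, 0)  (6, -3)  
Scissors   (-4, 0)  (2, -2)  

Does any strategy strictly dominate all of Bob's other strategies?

A strategy is strictly dominant if it gives Bob a strictly higher payoff than every other strategy, against every choice by the opponent.
Rock is not dominant: against Rock, Paper gives 6 > 2.
Paper is not dominant: against Paper, Rock gives 0 > -3.
No single strategy is best against every opponent action.

None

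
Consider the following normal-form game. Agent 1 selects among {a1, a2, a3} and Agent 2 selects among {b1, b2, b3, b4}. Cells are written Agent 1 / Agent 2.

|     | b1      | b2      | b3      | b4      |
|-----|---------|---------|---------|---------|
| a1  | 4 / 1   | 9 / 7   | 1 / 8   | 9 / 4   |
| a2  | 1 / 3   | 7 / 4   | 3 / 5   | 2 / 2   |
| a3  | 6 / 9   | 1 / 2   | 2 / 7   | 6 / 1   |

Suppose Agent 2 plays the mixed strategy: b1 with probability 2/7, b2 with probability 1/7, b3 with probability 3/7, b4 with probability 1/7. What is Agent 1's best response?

Agent 1's best reply maximizes expected payoff against the mix.
a1: (2/7)·4 + (1/7)·9 + (3/7)·1 + (1/7)·9 = 29/7
a2: (2/7)·1 + (1/7)·7 + (3/7)·3 + (1/7)·2 = 20/7
a3: (2/7)·6 + (1/7)·1 + (3/7)·2 + (1/7)·6 = 25/7
Highest expected payoff is 29/7, from a1.

a1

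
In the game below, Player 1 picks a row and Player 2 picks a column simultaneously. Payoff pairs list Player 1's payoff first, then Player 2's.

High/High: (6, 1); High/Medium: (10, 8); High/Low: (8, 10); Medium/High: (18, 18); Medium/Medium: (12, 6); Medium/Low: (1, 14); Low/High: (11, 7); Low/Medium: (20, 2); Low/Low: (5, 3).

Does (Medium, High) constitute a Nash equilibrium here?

Holding Player 2 at High: Player 1 gets 18 from Medium, versus 6 from High, 11 from Low. No profitable deviation for Player 1.
Holding Player 1 at Medium: Player 2 gets 18 from High, versus 6 from Medium, 14 from Low. No profitable deviation for Player 2 either.

Yes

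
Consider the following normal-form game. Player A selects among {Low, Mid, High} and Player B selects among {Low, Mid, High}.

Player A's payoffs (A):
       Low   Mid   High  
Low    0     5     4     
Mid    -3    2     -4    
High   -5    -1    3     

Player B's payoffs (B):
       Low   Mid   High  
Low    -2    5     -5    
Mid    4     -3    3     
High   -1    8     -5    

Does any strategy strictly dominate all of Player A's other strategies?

Low

A strategy is strictly dominant if it gives Player A a strictly higher payoff than every other strategy, against every choice by the opponent.
Low strictly dominates: vs Low: 0 > each of {-3, -5}; vs Mid: 5 > each of {2, -1}; vs High: 4 > each of {-4, 3}.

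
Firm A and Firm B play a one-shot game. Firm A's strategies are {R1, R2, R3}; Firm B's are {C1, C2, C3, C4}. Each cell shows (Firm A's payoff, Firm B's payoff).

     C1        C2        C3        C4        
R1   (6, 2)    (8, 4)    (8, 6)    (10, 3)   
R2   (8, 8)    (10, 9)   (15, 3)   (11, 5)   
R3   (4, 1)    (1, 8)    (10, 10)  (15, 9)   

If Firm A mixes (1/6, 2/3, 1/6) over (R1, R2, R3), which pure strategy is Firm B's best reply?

C2

Compute Firm B's expected payoff from each pure strategy against the given mix.
C1: (1/6)·2 + (2/3)·8 + (1/6)·1 = 35/6
C2: (1/6)·4 + (2/3)·9 + (1/6)·8 = 8
C3: (1/6)·6 + (2/3)·3 + (1/6)·10 = 14/3
C4: (1/6)·3 + (2/3)·5 + (1/6)·9 = 16/3
Highest expected payoff is 8, from C2.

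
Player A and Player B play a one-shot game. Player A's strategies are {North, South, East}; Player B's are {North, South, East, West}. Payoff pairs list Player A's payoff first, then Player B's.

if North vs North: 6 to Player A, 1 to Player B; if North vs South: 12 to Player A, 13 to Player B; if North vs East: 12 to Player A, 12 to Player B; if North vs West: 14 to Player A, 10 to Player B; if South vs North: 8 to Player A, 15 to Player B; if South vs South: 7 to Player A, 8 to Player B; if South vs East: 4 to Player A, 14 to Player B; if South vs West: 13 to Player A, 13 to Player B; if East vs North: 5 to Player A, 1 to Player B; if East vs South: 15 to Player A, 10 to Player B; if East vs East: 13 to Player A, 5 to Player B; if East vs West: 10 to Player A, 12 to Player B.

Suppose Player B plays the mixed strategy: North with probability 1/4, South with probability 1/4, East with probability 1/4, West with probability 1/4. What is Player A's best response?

Compute Player A's expected payoff from each pure strategy against the given mix.
North: (1/4)·6 + (1/4)·12 + (1/4)·12 + (1/4)·14 = 11
South: (1/4)·8 + (1/4)·7 + (1/4)·4 + (1/4)·13 = 8
East: (1/4)·5 + (1/4)·15 + (1/4)·13 + (1/4)·10 = 43/4
Highest expected payoff is 11, from North.

North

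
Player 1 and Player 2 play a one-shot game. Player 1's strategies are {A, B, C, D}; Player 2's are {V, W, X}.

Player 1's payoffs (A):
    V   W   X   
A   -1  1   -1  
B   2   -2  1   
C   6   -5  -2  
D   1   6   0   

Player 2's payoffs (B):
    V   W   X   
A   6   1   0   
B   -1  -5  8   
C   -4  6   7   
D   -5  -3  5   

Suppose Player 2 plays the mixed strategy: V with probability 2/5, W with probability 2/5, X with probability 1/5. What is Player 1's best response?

Player 1's best reply maximizes expected payoff against the mix.
A: (2/5)·(-1) + (2/5)·1 + (1/5)·(-1) = -1/5
B: (2/5)·2 + (2/5)·(-2) + (1/5)·1 = 1/5
C: (2/5)·6 + (2/5)·(-5) + (1/5)·(-2) = 0
D: (2/5)·1 + (2/5)·6 + (1/5)·0 = 14/5
Highest expected payoff is 14/5, from D.

D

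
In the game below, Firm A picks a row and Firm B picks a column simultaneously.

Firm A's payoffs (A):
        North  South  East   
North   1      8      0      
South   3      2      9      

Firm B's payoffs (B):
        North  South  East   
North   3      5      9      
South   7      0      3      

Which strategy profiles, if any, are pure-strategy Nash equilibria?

(South, North)

Check mutual best responses: a cell is a NE iff neither player can gain by unilaterally deviating.
Firm A's best responses — vs North: South (payoff 3); vs South: North (payoff 8); vs East: South (payoff 9).
Firm B's best responses — vs North: East (payoff 9); vs South: North (payoff 7).
The only mutual best response is (South, North); neither player gains by switching there.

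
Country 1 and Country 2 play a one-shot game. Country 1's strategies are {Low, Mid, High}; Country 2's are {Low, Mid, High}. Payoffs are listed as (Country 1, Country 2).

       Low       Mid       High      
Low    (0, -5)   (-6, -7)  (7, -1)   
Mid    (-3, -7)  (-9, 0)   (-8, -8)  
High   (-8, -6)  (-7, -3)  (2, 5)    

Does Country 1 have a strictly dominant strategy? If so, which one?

Low

A strategy is strictly dominant if it gives Country 1 a strictly higher payoff than every other strategy, against every choice by the opponent.
Low strictly dominates: vs Low: 0 > each of {-3, -8}; vs Mid: -6 > each of {-9, -7}; vs High: 7 > each of {-8, 2}.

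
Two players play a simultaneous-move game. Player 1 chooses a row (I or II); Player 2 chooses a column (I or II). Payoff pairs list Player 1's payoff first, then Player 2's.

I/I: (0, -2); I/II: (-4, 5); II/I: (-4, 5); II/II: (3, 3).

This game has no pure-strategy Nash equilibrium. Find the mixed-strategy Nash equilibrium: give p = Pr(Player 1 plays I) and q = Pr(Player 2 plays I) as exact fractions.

p = 2/9, q = 7/11

In a mixed NE each player is indifferent between their pure strategies, so the opponent's mix sets the indifference.
Player 2 indifferent between I and II: p·(-2) + (1−p)·5 = p·5 + (1−p)·3 ⟹ 5 + (-7)p = 3 + 2p ⟹ p = 2/9.
Player 1 indifferent between I and II: q·0 + (1−q)·(-4) = q·(-4) + (1−q)·3 ⟹ (-4) + 4q = 3 + (-7)q ⟹ q = 7/11.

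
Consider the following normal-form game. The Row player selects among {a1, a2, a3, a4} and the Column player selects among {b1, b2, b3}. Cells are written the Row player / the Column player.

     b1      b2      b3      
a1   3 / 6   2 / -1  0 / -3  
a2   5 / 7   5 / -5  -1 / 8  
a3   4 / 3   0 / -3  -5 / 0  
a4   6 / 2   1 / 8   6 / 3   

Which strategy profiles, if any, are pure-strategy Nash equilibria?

A profile is a Nash equilibrium when each player is best-responding to the other.
The Row player's best responses — vs b1: a4 (payoff 6); vs b2: a2 (payoff 5); vs b3: a4 (payoff 6).
The Column player's best responses — vs a1: b1 (payoff 6); vs a2: b3 (payoff 8); vs a3: b1 (payoff 3); vs a4: b2 (payoff 8).
No cell has both players best-responding. For instance, the Row player's best reply to b2 is a2, but against a2 the Column player prefers b3 over b2.

There is no pure-strategy Nash equilibrium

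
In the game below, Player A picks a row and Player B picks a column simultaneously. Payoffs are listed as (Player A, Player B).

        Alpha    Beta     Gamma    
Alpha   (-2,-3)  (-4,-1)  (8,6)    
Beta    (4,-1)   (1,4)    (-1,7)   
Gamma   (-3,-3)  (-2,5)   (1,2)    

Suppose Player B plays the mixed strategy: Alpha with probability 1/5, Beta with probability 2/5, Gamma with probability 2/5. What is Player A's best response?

Alpha

Player A's best reply maximizes expected payoff against the mix.
Alpha: (1/5)·(-2) + (2/5)·(-4) + (2/5)·8 = 6/5
Beta: (1/5)·4 + (2/5)·1 + (2/5)·(-1) = 4/5
Gamma: (1/5)·(-3) + (2/5)·(-2) + (2/5)·1 = -1
Highest expected payoff is 6/5, from Alpha.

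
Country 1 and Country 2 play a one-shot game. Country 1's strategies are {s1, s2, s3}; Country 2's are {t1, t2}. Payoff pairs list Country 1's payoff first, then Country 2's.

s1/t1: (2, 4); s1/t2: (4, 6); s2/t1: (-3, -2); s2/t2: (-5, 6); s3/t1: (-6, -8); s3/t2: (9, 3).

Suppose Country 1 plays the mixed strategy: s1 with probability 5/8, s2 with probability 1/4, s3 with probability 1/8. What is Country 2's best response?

t2

Country 2's best reply maximizes expected payoff against the mix.
t1: (5/8)·4 + (1/4)·(-2) + (1/8)·(-8) = 1
t2: (5/8)·6 + (1/4)·6 + (1/8)·3 = 45/8
Highest expected payoff is 45/8, from t2.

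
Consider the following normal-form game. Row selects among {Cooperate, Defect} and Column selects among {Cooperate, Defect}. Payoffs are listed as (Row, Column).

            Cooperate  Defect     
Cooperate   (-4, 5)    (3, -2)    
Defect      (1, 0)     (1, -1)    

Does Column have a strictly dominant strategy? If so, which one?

Cooperate

A strategy is strictly dominant if it gives Column a strictly higher payoff than every other strategy, against every choice by the opponent.
Cooperate strictly dominates: vs Cooperate: 5 > -2; vs Defect: 0 > -1.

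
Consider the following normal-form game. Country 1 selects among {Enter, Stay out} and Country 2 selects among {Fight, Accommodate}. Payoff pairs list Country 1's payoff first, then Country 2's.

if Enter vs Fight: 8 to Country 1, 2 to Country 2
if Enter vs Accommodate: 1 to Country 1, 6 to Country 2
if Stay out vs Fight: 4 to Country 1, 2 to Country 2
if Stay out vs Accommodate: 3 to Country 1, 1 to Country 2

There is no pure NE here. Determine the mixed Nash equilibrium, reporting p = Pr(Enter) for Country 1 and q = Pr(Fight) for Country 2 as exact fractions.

p = 1/5, q = 1/3

Each player's mixing probability is pinned down by making the *other* player indifferent.
Country 2 indifferent between Fight and Accommodate: p·2 + (1−p)·2 = p·6 + (1−p)·1 ⟹ 2 + 0p = 1 + 5p ⟹ p = 1/5.
Country 1 indifferent between Enter and Stay out: q·8 + (1−q)·1 = q·4 + (1−q)·3 ⟹ 1 + 7q = 3 + 1q ⟹ q = 1/3.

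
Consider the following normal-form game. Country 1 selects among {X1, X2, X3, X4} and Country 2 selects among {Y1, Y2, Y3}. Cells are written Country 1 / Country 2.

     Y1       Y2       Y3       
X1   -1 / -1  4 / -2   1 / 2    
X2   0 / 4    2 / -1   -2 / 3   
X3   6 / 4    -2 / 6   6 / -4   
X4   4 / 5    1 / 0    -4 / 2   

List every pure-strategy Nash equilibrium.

Check mutual best responses: a cell is a NE iff neither player can gain by unilaterally deviating.
Country 1's best responses — vs Y1: X3 (payoff 6); vs Y2: X1 (payoff 4); vs Y3: X3 (payoff 6).
Country 2's best responses — vs X1: Y3 (payoff 2); vs X2: Y1 (payoff 4); vs X3: Y2 (payoff 6); vs X4: Y1 (payoff 5).
No cell has both players best-responding. For instance, Country 1's best reply to Y3 is X3, but against X3 Country 2 prefers Y2 over Y3.

No pure-strategy Nash equilibrium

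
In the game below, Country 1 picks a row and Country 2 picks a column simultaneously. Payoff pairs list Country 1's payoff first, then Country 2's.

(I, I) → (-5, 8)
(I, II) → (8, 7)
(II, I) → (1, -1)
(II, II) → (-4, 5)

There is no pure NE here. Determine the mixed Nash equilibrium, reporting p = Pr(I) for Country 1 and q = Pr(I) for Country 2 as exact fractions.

p = 6/7, q = 2/3

In a mixed NE each player is indifferent between their pure strategies, so the opponent's mix sets the indifference.
Country 2 indifferent between I and II: p·8 + (1−p)·(-1) = p·7 + (1−p)·5 ⟹ (-1) + 9p = 5 + 2p ⟹ p = 6/7.
Country 1 indifferent between I and II: q·(-5) + (1−q)·8 = q·1 + (1−q)·(-4) ⟹ 8 + (-13)q = (-4) + 5q ⟹ q = 2/3.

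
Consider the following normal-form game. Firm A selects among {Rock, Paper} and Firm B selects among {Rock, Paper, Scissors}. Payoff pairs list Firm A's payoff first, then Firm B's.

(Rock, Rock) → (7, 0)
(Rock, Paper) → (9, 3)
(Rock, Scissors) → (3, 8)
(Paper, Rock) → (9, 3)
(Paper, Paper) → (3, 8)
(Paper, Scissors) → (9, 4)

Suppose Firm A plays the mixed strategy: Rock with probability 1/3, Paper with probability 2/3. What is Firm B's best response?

Firm B's best reply maximizes expected payoff against the mix.
Rock: (1/3)·0 + (2/3)·3 = 2
Paper: (1/3)·3 + (2/3)·8 = 19/3
Scissors: (1/3)·8 + (2/3)·4 = 16/3
Highest expected payoff is 19/3, from Paper.

Paper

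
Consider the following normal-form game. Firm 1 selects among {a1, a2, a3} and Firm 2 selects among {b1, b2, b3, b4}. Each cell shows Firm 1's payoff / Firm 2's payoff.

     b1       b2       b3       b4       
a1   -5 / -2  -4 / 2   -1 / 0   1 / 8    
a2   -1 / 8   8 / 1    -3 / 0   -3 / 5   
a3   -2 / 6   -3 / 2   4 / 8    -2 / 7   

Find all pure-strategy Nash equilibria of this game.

(a1, b4), (a2, b1), and (a3, b3)

Check mutual best responses: a cell is a NE iff neither player can gain by unilaterally deviating.
Firm 1's best responses — vs b1: a2 (payoff -1); vs b2: a2 (payoff 8); vs b3: a3 (payoff 4); vs b4: a1 (payoff 1).
Firm 2's best responses — vs a1: b4 (payoff 8); vs a2: b1 (payoff 8); vs a3: b3 (payoff 8).
Mutual best responses occur at (a1, b4), (a2, b1), and (a3, b3); at each, neither player gains by switching.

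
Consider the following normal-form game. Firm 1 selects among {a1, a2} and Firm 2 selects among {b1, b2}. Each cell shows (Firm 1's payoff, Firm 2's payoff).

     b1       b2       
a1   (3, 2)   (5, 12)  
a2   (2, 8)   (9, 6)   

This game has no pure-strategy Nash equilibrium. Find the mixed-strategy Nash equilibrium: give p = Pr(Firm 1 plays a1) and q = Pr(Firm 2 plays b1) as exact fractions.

In a mixed NE each player is indifferent between their pure strategies, so the opponent's mix sets the indifference.
Firm 2 indifferent between b1 and b2: p·2 + (1−p)·8 = p·12 + (1−p)·6 ⟹ 8 + (-6)p = 6 + 6p ⟹ p = 1/6.
Firm 1 indifferent between a1 and a2: q·3 + (1−q)·5 = q·2 + (1−q)·9 ⟹ 5 + (-2)q = 9 + (-7)q ⟹ q = 4/5.

p = 1/6, q = 4/5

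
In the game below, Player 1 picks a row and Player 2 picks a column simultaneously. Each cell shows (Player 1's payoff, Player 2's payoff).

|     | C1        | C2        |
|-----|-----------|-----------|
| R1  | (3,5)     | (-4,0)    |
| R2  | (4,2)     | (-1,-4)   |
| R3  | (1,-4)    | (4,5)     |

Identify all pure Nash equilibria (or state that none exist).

A profile is a Nash equilibrium when each player is best-responding to the other.
Player 1's best responses — vs C1: R2 (payoff 4); vs C2: R3 (payoff 4).
Player 2's best responses — vs R1: C1 (payoff 5); vs R2: C1 (payoff 2); vs R3: C2 (payoff 5).
Mutual best responses occur at (R2, C1) and (R3, C2); at each, neither player gains by switching.

(R2, C1) and (R3, C2)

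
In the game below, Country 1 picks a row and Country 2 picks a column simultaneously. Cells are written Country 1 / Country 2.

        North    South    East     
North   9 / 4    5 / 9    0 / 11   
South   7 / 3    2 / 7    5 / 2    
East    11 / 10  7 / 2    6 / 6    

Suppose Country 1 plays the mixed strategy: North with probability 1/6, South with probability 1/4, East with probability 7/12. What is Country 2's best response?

North

Country 2's best reply maximizes expected payoff against the mix.
North: (1/6)·4 + (1/4)·3 + (7/12)·10 = 29/4
South: (1/6)·9 + (1/4)·7 + (7/12)·2 = 53/12
East: (1/6)·11 + (1/4)·2 + (7/12)·6 = 35/6
Highest expected payoff is 29/4, from North.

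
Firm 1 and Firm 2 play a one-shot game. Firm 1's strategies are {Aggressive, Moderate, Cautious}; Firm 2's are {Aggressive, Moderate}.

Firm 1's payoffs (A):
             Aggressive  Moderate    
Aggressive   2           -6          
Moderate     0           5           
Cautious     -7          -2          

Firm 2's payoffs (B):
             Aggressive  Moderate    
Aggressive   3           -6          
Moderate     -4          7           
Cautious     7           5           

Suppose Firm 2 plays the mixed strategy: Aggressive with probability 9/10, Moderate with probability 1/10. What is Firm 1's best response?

Compute Firm 1's expected payoff from each pure strategy against the given mix.
Aggressive: (9/10)·2 + (1/10)·(-6) = 6/5
Moderate: (9/10)·0 + (1/10)·5 = 1/2
Cautious: (9/10)·(-7) + (1/10)·(-2) = -13/2
Highest expected payoff is 6/5, from Aggressive.

Aggressive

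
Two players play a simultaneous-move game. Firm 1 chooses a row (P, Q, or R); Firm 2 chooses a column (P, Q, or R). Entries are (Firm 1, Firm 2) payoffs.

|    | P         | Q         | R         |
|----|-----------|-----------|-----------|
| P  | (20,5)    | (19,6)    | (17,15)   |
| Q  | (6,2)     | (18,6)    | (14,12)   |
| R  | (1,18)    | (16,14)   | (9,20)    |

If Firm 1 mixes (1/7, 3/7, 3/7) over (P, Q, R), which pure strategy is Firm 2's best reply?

Compute Firm 2's expected payoff from each pure strategy against the given mix.
P: (1/7)·5 + (3/7)·2 + (3/7)·18 = 65/7
Q: (1/7)·6 + (3/7)·6 + (3/7)·14 = 66/7
R: (1/7)·15 + (3/7)·12 + (3/7)·20 = 111/7
Highest expected payoff is 111/7, from R.

R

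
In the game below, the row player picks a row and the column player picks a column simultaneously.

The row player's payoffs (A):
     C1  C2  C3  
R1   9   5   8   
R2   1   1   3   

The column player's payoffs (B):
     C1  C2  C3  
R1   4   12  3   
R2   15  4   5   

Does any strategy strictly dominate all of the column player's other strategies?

No strictly dominant strategy

A strategy is strictly dominant if it gives the column player a strictly higher payoff than every other strategy, against every choice by the opponent.
C1 is not dominant: against R1, C2 gives 12 > 4.
C2 is not dominant: against R2, C1 gives 15 > 4.
C3 is not dominant: against R1, C1 gives 4 > 3.
No single strategy is best against every opponent action.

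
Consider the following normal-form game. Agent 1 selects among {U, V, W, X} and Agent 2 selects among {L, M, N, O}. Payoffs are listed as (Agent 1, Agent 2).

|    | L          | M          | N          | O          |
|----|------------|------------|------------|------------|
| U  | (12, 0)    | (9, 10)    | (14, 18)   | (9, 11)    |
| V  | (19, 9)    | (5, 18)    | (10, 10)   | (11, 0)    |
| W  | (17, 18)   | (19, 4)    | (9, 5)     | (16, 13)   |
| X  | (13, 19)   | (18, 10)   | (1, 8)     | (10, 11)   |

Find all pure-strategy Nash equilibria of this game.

(U, N)

Find each player's best response to every opponent strategy; NE are the intersections.
Agent 1's best responses — vs L: V (payoff 19); vs M: W (payoff 19); vs N: U (payoff 14); vs O: W (payoff 16).
Agent 2's best responses — vs U: N (payoff 18); vs V: M (payoff 18); vs W: L (payoff 18); vs X: L (payoff 19).
The only mutual best response is (U, N); neither player gains by switching there.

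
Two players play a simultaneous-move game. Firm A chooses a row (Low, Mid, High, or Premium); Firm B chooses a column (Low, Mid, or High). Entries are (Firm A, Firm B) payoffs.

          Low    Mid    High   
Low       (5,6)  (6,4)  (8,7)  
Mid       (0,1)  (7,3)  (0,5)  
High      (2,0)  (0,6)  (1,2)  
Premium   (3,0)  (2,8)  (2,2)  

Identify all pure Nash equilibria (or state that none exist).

Check mutual best responses: a cell is a NE iff neither player can gain by unilaterally deviating.
Firm A's best responses — vs Low: Low (payoff 5); vs Mid: Mid (payoff 7); vs High: Low (payoff 8).
Firm B's best responses — vs Low: High (payoff 7); vs Mid: High (payoff 5); vs High: Mid (payoff 6); vs Premium: Mid (payoff 8).
The only mutual best response is (Low, High); neither player gains by switching there.

(Low, High)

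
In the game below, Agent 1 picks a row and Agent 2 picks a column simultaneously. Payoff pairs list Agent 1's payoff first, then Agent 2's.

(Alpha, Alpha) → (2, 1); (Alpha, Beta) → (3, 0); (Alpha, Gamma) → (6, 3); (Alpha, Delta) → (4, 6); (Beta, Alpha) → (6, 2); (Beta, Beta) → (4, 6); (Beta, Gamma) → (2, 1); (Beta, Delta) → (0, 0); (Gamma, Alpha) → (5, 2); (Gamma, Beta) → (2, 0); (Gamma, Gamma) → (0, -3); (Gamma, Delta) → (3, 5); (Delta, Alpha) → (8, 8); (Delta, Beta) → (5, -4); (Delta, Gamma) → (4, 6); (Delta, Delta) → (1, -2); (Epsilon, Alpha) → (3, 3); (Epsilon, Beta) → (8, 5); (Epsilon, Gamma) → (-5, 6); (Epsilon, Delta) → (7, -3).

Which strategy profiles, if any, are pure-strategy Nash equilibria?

(Delta, Alpha)

A profile is a Nash equilibrium when each player is best-responding to the other.
Agent 1's best responses — vs Alpha: Delta (payoff 8); vs Beta: Epsilon (payoff 8); vs Gamma: Alpha (payoff 6); vs Delta: Epsilon (payoff 7).
Agent 2's best responses — vs Alpha: Delta (payoff 6); vs Beta: Beta (payoff 6); vs Gamma: Delta (payoff 5); vs Delta: Alpha (payoff 8); vs Epsilon: Gamma (payoff 6).
The only mutual best response is (Delta, Alpha); neither player gains by switching there.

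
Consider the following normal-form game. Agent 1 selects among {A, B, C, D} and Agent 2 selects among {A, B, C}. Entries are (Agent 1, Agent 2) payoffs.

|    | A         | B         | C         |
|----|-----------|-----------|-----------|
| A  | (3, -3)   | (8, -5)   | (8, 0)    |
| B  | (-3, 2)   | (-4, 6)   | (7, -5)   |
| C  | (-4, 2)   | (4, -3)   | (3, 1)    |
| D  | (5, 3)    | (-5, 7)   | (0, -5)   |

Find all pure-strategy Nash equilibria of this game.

(A, C)

A profile is a Nash equilibrium when each player is best-responding to the other.
Agent 1's best responses — vs A: D (payoff 5); vs B: A (payoff 8); vs C: A (payoff 8).
Agent 2's best responses — vs A: C (payoff 0); vs B: B (payoff 6); vs C: A (payoff 2); vs D: B (payoff 7).
The only mutual best response is (A, C); neither player gains by switching there.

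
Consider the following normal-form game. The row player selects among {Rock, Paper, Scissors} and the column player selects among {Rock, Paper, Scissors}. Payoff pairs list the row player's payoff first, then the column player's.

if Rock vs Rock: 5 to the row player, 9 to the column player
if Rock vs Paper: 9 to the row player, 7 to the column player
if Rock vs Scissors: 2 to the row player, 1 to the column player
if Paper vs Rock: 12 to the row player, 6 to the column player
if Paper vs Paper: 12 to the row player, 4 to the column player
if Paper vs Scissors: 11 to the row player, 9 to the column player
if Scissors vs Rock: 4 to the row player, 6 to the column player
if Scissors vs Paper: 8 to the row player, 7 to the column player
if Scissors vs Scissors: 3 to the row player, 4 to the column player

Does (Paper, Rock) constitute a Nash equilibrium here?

No

Holding the column player at Rock: the row player gets 12 from Paper, versus 5 from Rock, 4 from Scissors. No profitable deviation for the row player.
Holding the row player at Paper: the column player gets 6 from Rock but could get 9 by switching to Scissors. The column player has a profitable deviation.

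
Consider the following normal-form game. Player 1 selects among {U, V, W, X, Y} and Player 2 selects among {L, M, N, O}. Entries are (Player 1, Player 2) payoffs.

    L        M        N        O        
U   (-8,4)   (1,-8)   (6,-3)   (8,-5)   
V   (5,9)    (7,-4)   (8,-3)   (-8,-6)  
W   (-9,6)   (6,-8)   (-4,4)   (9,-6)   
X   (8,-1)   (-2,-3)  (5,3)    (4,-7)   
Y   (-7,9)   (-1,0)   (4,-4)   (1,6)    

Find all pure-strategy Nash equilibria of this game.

No pure-strategy Nash equilibrium

Check mutual best responses: a cell is a NE iff neither player can gain by unilaterally deviating.
Player 1's best responses — vs L: X (payoff 8); vs M: V (payoff 7); vs N: V (payoff 8); vs O: W (payoff 9).
Player 2's best responses — vs U: L (payoff 4); vs V: L (payoff 9); vs W: L (payoff 6); vs X: N (payoff 3); vs Y: L (payoff 9).
No cell has both players best-responding. For instance, Player 1's best reply to O is W, but against W Player 2 prefers L over O.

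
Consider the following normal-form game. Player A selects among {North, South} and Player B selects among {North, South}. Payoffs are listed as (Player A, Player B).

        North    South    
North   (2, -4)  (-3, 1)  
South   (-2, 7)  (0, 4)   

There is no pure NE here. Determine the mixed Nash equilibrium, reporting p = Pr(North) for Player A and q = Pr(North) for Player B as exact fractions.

Each player's mixing probability is pinned down by making the *other* player indifferent.
Player B indifferent between North and South: p·(-4) + (1−p)·7 = p·1 + (1−p)·4 ⟹ 7 + (-11)p = 4 + (-3)p ⟹ p = 3/8.
Player A indifferent between North and South: q·2 + (1−q)·(-3) = q·(-2) + (1−q)·0 ⟹ (-3) + 5q = 0 + (-2)q ⟹ q = 3/7.

p = 3/8, q = 3/7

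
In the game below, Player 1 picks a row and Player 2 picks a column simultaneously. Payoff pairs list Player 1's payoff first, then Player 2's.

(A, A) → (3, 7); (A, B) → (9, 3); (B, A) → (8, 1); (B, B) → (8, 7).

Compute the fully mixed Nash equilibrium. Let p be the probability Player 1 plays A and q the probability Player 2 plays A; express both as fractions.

Each player's mixing probability is pinned down by making the *other* player indifferent.
Player 2 indifferent between A and B: p·7 + (1−p)·1 = p·3 + (1−p)·7 ⟹ 1 + 6p = 7 + (-4)p ⟹ p = 3/5.
Player 1 indifferent between A and B: q·3 + (1−q)·9 = q·8 + (1−q)·8 ⟹ 9 + (-6)q = 8 + 0q ⟹ q = 1/6.

p = 3/5, q = 1/6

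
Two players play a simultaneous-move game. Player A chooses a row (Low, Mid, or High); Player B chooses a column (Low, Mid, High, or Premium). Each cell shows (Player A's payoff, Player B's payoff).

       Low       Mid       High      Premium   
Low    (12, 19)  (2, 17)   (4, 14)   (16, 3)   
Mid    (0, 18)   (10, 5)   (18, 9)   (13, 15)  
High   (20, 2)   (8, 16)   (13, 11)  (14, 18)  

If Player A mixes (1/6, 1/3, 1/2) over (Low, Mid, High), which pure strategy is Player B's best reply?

Premium

Compute Player B's expected payoff from each pure strategy against the given mix.
Low: (1/6)·19 + (1/3)·18 + (1/2)·2 = 61/6
Mid: (1/6)·17 + (1/3)·5 + (1/2)·16 = 25/2
High: (1/6)·14 + (1/3)·9 + (1/2)·11 = 65/6
Premium: (1/6)·3 + (1/3)·15 + (1/2)·18 = 29/2
Highest expected payoff is 29/2, from Premium.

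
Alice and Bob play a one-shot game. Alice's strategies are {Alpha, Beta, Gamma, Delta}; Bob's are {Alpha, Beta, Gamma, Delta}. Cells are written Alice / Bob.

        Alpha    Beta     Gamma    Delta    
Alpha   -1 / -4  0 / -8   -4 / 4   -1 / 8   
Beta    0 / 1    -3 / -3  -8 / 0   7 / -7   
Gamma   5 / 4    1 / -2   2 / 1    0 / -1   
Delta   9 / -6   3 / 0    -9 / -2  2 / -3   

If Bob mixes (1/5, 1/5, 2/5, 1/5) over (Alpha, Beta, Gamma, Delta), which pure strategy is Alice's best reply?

Gamma

Alice's best reply maximizes expected payoff against the mix.
Alpha: (1/5)·(-1) + (1/5)·0 + (2/5)·(-4) + (1/5)·(-1) = -2
Beta: (1/5)·0 + (1/5)·(-3) + (2/5)·(-8) + (1/5)·7 = -12/5
Gamma: (1/5)·5 + (1/5)·1 + (2/5)·2 + (1/5)·0 = 2
Delta: (1/5)·9 + (1/5)·3 + (2/5)·(-9) + (1/5)·2 = -4/5
Highest expected payoff is 2, from Gamma.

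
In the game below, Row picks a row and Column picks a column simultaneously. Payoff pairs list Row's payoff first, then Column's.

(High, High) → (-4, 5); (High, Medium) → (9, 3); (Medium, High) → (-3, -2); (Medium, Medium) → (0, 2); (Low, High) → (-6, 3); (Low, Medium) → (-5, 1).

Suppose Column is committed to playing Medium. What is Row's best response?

With Column fixed at Medium, Row's payoffs are: High → 9, Medium → 0, Low → -5.
The maximum is 9, achieved by High.

High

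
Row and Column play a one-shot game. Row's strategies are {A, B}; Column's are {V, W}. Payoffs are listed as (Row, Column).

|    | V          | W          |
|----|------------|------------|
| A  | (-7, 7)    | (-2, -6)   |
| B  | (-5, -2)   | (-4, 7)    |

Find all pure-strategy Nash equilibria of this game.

There is no pure-strategy Nash equilibrium

A profile is a Nash equilibrium when each player is best-responding to the other.
Row's best responses — vs V: B (payoff -5); vs W: A (payoff -2).
Column's best responses — vs A: V (payoff 7); vs B: W (payoff 7).
No cell has both players best-responding. For instance, Row's best reply to W is A, but against A Column prefers V over W.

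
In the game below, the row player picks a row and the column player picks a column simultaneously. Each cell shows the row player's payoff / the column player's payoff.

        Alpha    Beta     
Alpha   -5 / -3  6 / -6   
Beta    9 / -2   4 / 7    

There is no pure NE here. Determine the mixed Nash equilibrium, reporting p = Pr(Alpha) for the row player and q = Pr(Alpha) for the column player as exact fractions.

p = 3/4, q = 1/8

Each player's mixing probability is pinned down by making the *other* player indifferent.
The column player indifferent between Alpha and Beta: p·(-3) + (1−p)·(-2) = p·(-6) + (1−p)·7 ⟹ (-2) + (-1)p = 7 + (-13)p ⟹ p = 3/4.
The row player indifferent between Alpha and Beta: q·(-5) + (1−q)·6 = q·9 + (1−q)·4 ⟹ 6 + (-11)q = 4 + 5q ⟹ q = 1/8.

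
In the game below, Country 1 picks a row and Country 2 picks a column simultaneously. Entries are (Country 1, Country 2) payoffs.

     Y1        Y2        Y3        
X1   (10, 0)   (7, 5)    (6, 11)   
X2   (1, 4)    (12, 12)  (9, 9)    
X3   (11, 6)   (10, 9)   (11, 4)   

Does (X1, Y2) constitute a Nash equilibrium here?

No

Holding Country 2 at Y2: Country 1 gets 7 from X1 but could get 12 by switching to X2. Country 1 has a profitable deviation.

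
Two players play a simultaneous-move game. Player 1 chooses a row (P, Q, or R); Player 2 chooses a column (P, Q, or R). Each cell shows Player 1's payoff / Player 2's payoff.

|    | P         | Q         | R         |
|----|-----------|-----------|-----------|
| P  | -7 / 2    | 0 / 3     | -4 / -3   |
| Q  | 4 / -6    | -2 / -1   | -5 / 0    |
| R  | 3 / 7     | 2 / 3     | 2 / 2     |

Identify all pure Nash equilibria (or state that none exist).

None

Check mutual best responses: a cell is a NE iff neither player can gain by unilaterally deviating.
Player 1's best responses — vs P: Q (payoff 4); vs Q: R (payoff 2); vs R: R (payoff 2).
Player 2's best responses — vs P: Q (payoff 3); vs Q: R (payoff 0); vs R: P (payoff 7).
No cell has both players best-responding. For instance, Player 1's best reply to P is Q, but against Q Player 2 prefers R over P.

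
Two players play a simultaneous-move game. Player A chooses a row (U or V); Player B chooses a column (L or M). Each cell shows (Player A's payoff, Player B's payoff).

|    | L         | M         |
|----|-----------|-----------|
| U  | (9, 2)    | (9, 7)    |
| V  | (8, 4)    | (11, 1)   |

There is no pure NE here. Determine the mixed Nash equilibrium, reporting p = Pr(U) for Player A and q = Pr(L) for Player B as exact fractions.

p = 3/8, q = 2/3

In a mixed NE each player is indifferent between their pure strategies, so the opponent's mix sets the indifference.
Player B indifferent between L and M: p·2 + (1−p)·4 = p·7 + (1−p)·1 ⟹ 4 + (-2)p = 1 + 6p ⟹ p = 3/8.
Player A indifferent between U and V: q·9 + (1−q)·9 = q·8 + (1−q)·11 ⟹ 9 + 0q = 11 + (-3)q ⟹ q = 2/3.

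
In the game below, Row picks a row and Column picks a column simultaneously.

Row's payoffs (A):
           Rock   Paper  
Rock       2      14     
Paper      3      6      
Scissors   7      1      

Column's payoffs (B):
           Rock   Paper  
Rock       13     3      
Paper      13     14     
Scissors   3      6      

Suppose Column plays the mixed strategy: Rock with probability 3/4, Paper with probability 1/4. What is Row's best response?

Row's best reply maximizes expected payoff against the mix.
Rock: (3/4)·2 + (1/4)·14 = 5
Paper: (3/4)·3 + (1/4)·6 = 15/4
Scissors: (3/4)·7 + (1/4)·1 = 11/2
Highest expected payoff is 11/2, from Scissors.

Scissors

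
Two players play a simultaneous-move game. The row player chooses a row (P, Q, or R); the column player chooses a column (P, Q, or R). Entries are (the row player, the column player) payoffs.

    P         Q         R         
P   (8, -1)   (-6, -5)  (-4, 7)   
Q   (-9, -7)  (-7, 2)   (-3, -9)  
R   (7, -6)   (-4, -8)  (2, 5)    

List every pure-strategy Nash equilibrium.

(R, R)

A profile is a Nash equilibrium when each player is best-responding to the other.
The row player's best responses — vs P: P (payoff 8); vs Q: R (payoff -4); vs R: R (payoff 2).
The column player's best responses — vs P: R (payoff 7); vs Q: Q (payoff 2); vs R: R (payoff 5).
The only mutual best response is (R, R); neither player gains by switching there.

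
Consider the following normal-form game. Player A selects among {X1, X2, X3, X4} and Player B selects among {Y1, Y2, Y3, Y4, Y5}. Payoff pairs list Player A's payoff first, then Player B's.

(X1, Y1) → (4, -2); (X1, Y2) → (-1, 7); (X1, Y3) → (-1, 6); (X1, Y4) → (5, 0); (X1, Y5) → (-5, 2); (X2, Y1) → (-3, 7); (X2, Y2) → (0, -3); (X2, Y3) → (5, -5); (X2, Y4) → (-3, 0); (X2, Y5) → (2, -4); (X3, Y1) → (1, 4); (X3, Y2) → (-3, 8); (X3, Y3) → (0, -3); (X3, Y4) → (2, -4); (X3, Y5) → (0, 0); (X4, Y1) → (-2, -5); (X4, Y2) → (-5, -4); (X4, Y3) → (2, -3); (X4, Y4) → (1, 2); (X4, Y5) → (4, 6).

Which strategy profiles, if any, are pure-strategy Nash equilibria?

(X4, Y5)

Find each player's best response to every opponent strategy; NE are the intersections.
Player A's best responses — vs Y1: X1 (payoff 4); vs Y2: X2 (payoff 0); vs Y3: X2 (payoff 5); vs Y4: X1 (payoff 5); vs Y5: X4 (payoff 4).
Player B's best responses — vs X1: Y2 (payoff 7); vs X2: Y1 (payoff 7); vs X3: Y2 (payoff 8); vs X4: Y5 (payoff 6).
The only mutual best response is (X4, Y5); neither player gains by switching there.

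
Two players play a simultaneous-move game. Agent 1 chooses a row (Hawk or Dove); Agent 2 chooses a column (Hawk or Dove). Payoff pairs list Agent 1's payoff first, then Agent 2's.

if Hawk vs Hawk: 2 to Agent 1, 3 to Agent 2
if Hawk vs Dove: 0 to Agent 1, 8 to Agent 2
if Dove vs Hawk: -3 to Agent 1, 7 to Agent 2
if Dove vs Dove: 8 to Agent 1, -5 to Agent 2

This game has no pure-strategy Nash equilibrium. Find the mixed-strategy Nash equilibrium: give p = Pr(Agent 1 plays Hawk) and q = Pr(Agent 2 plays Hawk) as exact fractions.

p = 12/17, q = 8/13

Each player's mixing probability is pinned down by making the *other* player indifferent.
Agent 2 indifferent between Hawk and Dove: p·3 + (1−p)·7 = p·8 + (1−p)·(-5) ⟹ 7 + (-4)p = (-5) + 13p ⟹ p = 12/17.
Agent 1 indifferent between Hawk and Dove: q·2 + (1−q)·0 = q·(-3) + (1−q)·8 ⟹ 0 + 2q = 8 + (-11)q ⟹ q = 8/13.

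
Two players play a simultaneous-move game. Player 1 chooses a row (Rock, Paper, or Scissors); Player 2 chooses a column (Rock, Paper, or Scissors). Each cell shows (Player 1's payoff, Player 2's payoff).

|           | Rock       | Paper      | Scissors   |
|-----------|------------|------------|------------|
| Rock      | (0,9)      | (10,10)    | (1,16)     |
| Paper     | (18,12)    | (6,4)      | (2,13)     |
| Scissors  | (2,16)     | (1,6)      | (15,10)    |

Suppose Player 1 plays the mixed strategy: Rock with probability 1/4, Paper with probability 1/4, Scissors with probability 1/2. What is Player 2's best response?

Rock

Compute Player 2's expected payoff from each pure strategy against the given mix.
Rock: (1/4)·9 + (1/4)·12 + (1/2)·16 = 53/4
Paper: (1/4)·10 + (1/4)·4 + (1/2)·6 = 13/2
Scissors: (1/4)·16 + (1/4)·13 + (1/2)·10 = 49/4
Highest expected payoff is 53/4, from Rock.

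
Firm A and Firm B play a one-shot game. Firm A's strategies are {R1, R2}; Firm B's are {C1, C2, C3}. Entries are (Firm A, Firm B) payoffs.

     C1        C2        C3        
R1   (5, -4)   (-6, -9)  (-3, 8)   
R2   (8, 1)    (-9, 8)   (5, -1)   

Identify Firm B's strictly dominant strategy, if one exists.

Check whether one of Firm B's strategies beats all alternatives regardless of what the opponent does.
C1 is not dominant: against R1, C3 gives 8 > -4.
C2 is not dominant: against R1, C1 gives -4 > -9.
C3 is not dominant: against R2, C1 gives 1 > -1.
No single strategy is best against every opponent action.

None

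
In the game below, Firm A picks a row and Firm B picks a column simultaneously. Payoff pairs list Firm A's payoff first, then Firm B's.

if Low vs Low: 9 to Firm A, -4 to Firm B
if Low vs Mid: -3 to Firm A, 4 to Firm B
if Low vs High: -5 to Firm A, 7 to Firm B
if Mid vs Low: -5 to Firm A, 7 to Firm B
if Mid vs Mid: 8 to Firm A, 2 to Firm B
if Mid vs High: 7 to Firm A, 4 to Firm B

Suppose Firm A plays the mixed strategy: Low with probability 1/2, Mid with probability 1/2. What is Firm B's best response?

High

Compute Firm B's expected payoff from each pure strategy against the given mix.
Low: (1/2)·(-4) + (1/2)·7 = 3/2
Mid: (1/2)·4 + (1/2)·2 = 3
High: (1/2)·7 + (1/2)·4 = 11/2
Highest expected payoff is 11/2, from High.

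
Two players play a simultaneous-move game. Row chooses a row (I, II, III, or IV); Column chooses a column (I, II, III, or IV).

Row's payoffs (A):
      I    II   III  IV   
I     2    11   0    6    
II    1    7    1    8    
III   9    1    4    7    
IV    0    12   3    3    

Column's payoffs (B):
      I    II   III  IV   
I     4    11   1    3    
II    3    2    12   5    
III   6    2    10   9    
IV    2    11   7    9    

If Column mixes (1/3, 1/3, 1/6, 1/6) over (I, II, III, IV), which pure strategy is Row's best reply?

Row's best reply maximizes expected payoff against the mix.
I: (1/3)·2 + (1/3)·11 + (1/6)·0 + (1/6)·6 = 16/3
II: (1/3)·1 + (1/3)·7 + (1/6)·1 + (1/6)·8 = 25/6
III: (1/3)·9 + (1/3)·1 + (1/6)·4 + (1/6)·7 = 31/6
IV: (1/3)·0 + (1/3)·12 + (1/6)·3 + (1/6)·3 = 5
Highest expected payoff is 16/3, from I.

I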